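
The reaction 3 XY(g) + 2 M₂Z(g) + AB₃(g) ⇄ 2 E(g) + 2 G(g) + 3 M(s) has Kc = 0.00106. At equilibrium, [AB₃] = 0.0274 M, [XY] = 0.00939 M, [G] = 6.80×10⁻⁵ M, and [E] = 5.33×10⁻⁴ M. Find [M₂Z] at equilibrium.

[M₂Z] = 0.00739 M

(M is a pure solid — omitted from Kc.)
At equilibrium, Kc = [E]²·[G]² / ([XY]³·[M₂Z]²·[AB₃]) = 0.00106.
(5.33×10⁻⁴)²·(6.80×10⁻⁵)² / ((0.00939)³·([M₂Z])²·(0.0274)) = 0.00106
[M₂Z]² = 5.46×10⁻⁵ ⇒ [M₂Z] = 0.00739 M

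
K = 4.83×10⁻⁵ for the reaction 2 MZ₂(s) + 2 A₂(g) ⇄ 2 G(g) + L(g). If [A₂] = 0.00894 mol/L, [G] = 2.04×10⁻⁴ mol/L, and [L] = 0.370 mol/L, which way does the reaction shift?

to the left

(MZ₂ is a pure solid — omitted from Q.)
Q = [G]²·[L] / [A₂]² = (2.04×10⁻⁴)²·(0.370) / (0.00894)² = 1.93×10⁻⁴
Q = 1.93×10⁻⁴ > K = 4.83×10⁻⁵, so the reverse reaction proceeds.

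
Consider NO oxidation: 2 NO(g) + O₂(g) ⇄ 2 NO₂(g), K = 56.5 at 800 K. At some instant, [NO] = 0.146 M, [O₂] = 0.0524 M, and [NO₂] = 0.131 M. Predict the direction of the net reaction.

Q = [NO₂]² / ([NO]²·[O₂]) = (0.131)² / ((0.146)²·(0.0524)) = 15.4
Q = 15.4 < K = 56.5, so the forward reaction proceeds.

to the right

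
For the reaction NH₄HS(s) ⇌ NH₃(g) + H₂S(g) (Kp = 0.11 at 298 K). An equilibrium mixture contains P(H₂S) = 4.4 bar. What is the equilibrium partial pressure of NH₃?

(NH₄HS is a pure solid — omitted from Kp.)
At equilibrium, Kp = P(NH₃)·P(H₂S) = 0.11.
(P(NH₃))·(4.4) = 0.11
P(NH₃) = 0.0250 = 0.025 bar

P(NH₃) = 0.025 bar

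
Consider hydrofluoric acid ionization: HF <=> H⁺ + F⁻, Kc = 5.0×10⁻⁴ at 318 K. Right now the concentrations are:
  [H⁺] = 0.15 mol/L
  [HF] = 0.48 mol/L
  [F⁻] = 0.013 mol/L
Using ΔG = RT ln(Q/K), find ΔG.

ΔG = 5.54 kJ/mol

Qc = [H⁺]·[F⁻] / [HF] = (0.15)·(0.013) / (0.48) = 0.00406
ΔG = RT ln(Qc/Kc) = (8.314 J mol⁻¹ K⁻¹)(318 K) × ln(0.00406/5.0×10⁻⁴)
   = (2.644 kJ/mol)(2.094) = 5.54 kJ/mol
ΔG > 0, so the forward reaction is non-spontaneous (proceeds in reverse).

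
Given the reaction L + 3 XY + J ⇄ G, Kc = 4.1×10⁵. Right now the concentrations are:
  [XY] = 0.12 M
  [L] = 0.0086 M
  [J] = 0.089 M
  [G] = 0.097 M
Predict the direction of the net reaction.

Qc = [G] / ([L]·[XY]³·[J]) = (0.097) / ((0.0086)·(0.12)³·(0.089)) = 73000
Qc = 73000 < Kc = 4.1×10⁵, so the forward reaction proceeds.

to the right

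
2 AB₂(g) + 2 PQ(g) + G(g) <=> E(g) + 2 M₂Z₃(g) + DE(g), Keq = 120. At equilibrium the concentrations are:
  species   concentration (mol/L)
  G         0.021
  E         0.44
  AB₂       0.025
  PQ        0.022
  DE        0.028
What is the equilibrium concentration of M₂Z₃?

At equilibrium, Keq = [E]·[M₂Z₃]²·[DE] / ([AB₂]²·[PQ]²·[G]) = 120.
(0.44)·([M₂Z₃])²·(0.028) / ((0.025)²·(0.022)²·(0.021)) = 120
[M₂Z₃]² = 6.19×10⁻⁵ ⇒ [M₂Z₃] = 0.0079 mol/L

[M₂Z₃] = 0.0079 mol/L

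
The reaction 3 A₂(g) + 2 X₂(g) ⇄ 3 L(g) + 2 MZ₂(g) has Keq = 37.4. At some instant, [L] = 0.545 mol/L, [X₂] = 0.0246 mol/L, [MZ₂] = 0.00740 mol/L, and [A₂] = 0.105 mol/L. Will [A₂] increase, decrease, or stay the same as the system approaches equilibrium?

decrease

Q = [L]³·[MZ₂]² / ([A₂]³·[X₂]²) = (0.545)³·(0.00740)² / ((0.105)³·(0.0246)²) = 12.7
Q = 12.7 < Keq = 37.4: net forward reaction.
A₂ is a reactant, so it decreases.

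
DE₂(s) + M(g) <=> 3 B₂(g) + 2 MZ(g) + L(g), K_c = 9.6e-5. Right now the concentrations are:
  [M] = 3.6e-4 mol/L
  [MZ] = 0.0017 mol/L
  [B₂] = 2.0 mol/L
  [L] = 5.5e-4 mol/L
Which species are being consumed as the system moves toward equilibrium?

(DE₂ is a pure solid — omitted from Q_c.)
Q_c = [B₂]³·[MZ]²·[L] / [M] = (2.0)³·(0.0017)²·(5.5e-4) / (3.6e-4) = 3.5e-5
Q_c = 3.5e-5 < K_c = 9.6e-5: net forward reaction.

DE₂, M (reactants)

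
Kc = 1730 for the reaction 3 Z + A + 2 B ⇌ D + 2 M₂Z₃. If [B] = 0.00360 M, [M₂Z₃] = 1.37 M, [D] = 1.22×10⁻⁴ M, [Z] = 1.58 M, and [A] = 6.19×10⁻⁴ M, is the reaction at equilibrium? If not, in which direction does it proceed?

Qc = [D]·[M₂Z₃]² / ([Z]³·[A]·[B]²) = (1.22×10⁻⁴)·(1.37)² / ((1.58)³·(6.19×10⁻⁴)·(0.00360)²) = 7240
Qc = 7240 > Kc = 1730, so the reverse reaction proceeds.

in the reverse direction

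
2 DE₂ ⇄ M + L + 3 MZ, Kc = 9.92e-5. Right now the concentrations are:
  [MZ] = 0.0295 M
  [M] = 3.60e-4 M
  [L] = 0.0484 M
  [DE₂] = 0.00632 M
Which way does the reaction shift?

Qc = [M]·[L]·[MZ]³ / [DE₂]² = (3.60e-4)·(0.0484)·(0.0295)³ / (0.00632)² = 1.12e-5
Qc = 1.12e-5 < Kc = 9.92e-5, so the forward reaction proceeds.

in the forward direction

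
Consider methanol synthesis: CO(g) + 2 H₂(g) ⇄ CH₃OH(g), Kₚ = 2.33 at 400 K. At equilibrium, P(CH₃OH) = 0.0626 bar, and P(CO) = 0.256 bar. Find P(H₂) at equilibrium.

At equilibrium, Kₚ = P(CH₃OH) / (P(CO)·P(H₂)²) = 2.33.
(0.0626) / ((0.256)·(P(H₂))²) = 2.33
P(H₂)² = 0.105 ⇒ P(H₂) = 0.324 bar

P(H₂) = 0.324 bar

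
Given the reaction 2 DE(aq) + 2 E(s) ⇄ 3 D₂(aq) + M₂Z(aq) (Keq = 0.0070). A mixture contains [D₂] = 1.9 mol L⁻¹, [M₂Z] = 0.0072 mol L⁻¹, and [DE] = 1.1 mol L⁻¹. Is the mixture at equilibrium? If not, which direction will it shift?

(E is a pure solid — omitted from Q.)
Q = [D₂]³·[M₂Z] / [DE]² = (1.9)³·(0.0072) / (1.1)² = 0.041
Q = 0.041 > Keq = 0.0070: net reverse reaction.

no; Q > K, reaction proceeds in reverse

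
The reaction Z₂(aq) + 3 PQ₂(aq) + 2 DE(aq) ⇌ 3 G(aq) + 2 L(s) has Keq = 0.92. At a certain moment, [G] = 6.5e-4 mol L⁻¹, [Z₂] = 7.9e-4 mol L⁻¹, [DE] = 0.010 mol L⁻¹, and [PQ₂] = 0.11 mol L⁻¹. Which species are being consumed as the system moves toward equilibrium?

G, L (products)

(L is a pure solid — omitted from Q.)
Q = [G]³ / ([Z₂]·[PQ₂]³·[DE]²) = (6.5e-4)³ / ((7.9e-4)·(0.11)³·(0.010)²) = 2.6
Q = 2.6 > Keq = 0.92: net reverse reaction.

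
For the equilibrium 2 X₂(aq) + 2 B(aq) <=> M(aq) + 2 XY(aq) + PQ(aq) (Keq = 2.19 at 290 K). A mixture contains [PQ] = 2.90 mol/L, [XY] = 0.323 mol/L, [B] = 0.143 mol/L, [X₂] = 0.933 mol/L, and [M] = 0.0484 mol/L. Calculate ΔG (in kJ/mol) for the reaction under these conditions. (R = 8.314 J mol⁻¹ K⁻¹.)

ΔG = -2.36 kJ/mol

Q = [M]·[XY]²·[PQ] / ([X₂]²·[B]²) = (0.0484)·(0.323)²·(2.90) / ((0.933)²·(0.143)²) = 0.823
ΔG = RT ln(Q/Keq) = (8.314 J mol⁻¹ K⁻¹)(290 K) × ln(0.823/2.19)
   = (2.411 kJ/mol)(-0.9787) = -2.36 kJ/mol
ΔG < 0, so the forward reaction is spontaneous (proceeds forward).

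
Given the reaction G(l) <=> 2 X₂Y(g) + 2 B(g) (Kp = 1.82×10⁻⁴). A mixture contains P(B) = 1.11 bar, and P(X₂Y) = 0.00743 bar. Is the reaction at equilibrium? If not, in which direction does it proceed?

to the right

(G is a pure liquid — omitted from Qp.)
Qp = P(X₂Y)²·P(B)² = (0.00743)²·(1.11)² = 6.80×10⁻⁵
Qp = 6.80×10⁻⁵ < Kp = 1.82×10⁻⁴, so the forward reaction proceeds.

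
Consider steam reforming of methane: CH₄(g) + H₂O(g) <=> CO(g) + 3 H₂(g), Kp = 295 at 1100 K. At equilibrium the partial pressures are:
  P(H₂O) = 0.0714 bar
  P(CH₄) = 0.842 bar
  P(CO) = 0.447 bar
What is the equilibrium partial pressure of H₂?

At equilibrium, Kp = P(CO)·P(H₂)³ / (P(CH₄)·P(H₂O)) = 295.
(0.447)·(P(H₂))³ / ((0.842)·(0.0714)) = 295
P(H₂)³ = 39.7 ⇒ P(H₂) = 3.41 bar

P(H₂) = 3.41 bar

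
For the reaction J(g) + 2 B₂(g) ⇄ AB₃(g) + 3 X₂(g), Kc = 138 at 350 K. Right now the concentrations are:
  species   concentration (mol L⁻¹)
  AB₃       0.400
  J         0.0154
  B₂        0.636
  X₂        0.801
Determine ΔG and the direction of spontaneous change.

ΔG = -4.16 kJ/mol; the forward reaction is spontaneous

Qc = [AB₃]·[X₂]³ / ([J]·[B₂]²) = (0.400)·(0.801)³ / ((0.0154)·(0.636)²) = 33.0
ΔG = RT ln(Qc/Kc) = (8.314 J mol⁻¹ K⁻¹)(350 K) × ln(33.0/138)
   = (2.910 kJ/mol)(-1.431) = -4.16 kJ/mol
ΔG < 0, so the forward reaction is spontaneous (proceeds forward).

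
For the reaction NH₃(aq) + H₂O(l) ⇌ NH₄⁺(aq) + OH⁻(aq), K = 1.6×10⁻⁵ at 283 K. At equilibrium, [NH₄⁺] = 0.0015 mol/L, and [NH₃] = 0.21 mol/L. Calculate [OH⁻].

[OH⁻] = 0.0022 mol/L

(H₂O is a pure liquid — omitted from K.)
At equilibrium, K = [NH₄⁺]·[OH⁻] / [NH₃] = 1.6×10⁻⁵.
(0.0015)·([OH⁻]) / (0.21) = 1.6×10⁻⁵
[OH⁻] = 0.00224 = 0.0022 mol/L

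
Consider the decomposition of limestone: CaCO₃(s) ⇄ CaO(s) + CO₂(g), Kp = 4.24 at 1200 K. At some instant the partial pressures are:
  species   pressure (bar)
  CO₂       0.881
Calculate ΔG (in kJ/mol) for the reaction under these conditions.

(CaCO₃, CaO are pure solids — omitted from Qp.)
Qp = P(CO₂) = 0.881
ΔG = RT ln(Qp/Kp) = (8.314 J mol⁻¹ K⁻¹)(1200 K) × ln(0.881/4.24)
   = (9.977 kJ/mol)(-1.571) = -15.7 kJ/mol
ΔG < 0, so the forward reaction is spontaneous (proceeds forward).

ΔG = -15.7 kJ/mol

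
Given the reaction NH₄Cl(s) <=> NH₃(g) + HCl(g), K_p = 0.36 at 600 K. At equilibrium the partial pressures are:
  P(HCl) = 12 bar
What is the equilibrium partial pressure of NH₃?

(NH₄Cl is a pure solid — omitted from K_p.)
At equilibrium, K_p = P(NH₃)·P(HCl) = 0.36.
(P(NH₃))·(12) = 0.36
P(NH₃) = 0.0300 = 0.030 bar

P(NH₃) = 0.030 bar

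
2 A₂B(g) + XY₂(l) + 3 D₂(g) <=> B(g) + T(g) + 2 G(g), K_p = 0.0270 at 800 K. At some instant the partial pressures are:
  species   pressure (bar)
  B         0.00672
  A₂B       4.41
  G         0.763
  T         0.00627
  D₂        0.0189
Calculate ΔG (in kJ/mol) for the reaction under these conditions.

ΔG = 12.9 kJ/mol

(XY₂ is a pure liquid — omitted from Q_p.)
Q_p = P(B)·P(T)·P(G)² / (P(A₂B)²·P(D₂)³) = (0.00672)·(0.00627)·(0.763)² / ((4.41)²·(0.0189)³) = 0.187
ΔG = RT ln(Q_p/K_p) = (8.314 J mol⁻¹ K⁻¹)(800 K) × ln(0.187/0.0270)
   = (6.651 kJ/mol)(1.935) = 12.9 kJ/mol
ΔG > 0, so the forward reaction is non-spontaneous (proceeds in reverse).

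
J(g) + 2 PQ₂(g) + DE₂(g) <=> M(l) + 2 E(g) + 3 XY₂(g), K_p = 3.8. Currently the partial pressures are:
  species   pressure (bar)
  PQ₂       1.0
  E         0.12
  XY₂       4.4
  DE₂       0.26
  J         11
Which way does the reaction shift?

toward products

(M is a pure liquid — omitted from Q_p.)
Q_p = P(E)²·P(XY₂)³ / (P(J)·P(PQ₂)²·P(DE₂)) = (0.12)²·(4.4)³ / ((11)·(1.0)²·(0.26)) = 0.43
Q_p = 0.43 < K_p = 3.8, so the forward reaction proceeds.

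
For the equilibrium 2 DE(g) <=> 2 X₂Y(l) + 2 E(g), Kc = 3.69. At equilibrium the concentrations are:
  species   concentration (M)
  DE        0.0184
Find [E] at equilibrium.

(X₂Y is a pure liquid — omitted from Kc.)
At equilibrium, Kc = [E]² / [DE]² = 3.69.
([E])² / (0.0184)² = 3.69
[E]² = 0.00125 ⇒ [E] = 0.0353 M

[E] = 0.0353 M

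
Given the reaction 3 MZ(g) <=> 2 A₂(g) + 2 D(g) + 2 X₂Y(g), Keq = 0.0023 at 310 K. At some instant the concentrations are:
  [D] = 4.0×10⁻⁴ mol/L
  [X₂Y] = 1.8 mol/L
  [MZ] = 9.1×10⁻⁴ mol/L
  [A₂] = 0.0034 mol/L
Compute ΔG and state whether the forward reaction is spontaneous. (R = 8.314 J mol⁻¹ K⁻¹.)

Q = [A₂]²·[D]²·[X₂Y]² / [MZ]³ = (0.0034)²·(4.0×10⁻⁴)²·(1.8)² / (9.1×10⁻⁴)³ = 0.00795
ΔG = RT ln(Q/Keq) = (8.314 J mol⁻¹ K⁻¹)(310 K) × ln(0.00795/0.0023)
   = (2.577 kJ/mol)(1.240) = 3.20 kJ/mol
ΔG > 0, so the forward reaction is non-spontaneous (proceeds in reverse).

ΔG = 3.20 kJ/mol; the forward reaction is non-spontaneous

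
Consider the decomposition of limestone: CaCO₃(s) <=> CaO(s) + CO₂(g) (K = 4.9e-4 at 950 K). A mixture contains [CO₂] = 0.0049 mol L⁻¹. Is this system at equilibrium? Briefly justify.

no; Q > K, reaction proceeds in reverse

(CaCO₃, CaO are pure solids — omitted from Q.)
Q = [CO₂] = 0.0049
Q = 0.0049 > K = 4.9e-4: net reverse reaction.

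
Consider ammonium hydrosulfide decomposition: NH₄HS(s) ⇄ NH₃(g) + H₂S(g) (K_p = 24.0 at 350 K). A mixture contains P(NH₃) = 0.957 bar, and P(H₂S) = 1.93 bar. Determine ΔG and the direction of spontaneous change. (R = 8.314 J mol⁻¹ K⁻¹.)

(NH₄HS is a pure solid — omitted from Q_p.)
Q_p = P(NH₃)·P(H₂S) = (0.957)·(1.93) = 1.85
ΔG = RT ln(Q_p/K_p) = (8.314 J mol⁻¹ K⁻¹)(350 K) × ln(1.85/24.0)
   = (2.910 kJ/mol)(-2.563) = -7.46 kJ/mol
ΔG < 0, so the forward reaction is spontaneous (proceeds forward).

ΔG = -7.46 kJ/mol; the forward reaction is spontaneous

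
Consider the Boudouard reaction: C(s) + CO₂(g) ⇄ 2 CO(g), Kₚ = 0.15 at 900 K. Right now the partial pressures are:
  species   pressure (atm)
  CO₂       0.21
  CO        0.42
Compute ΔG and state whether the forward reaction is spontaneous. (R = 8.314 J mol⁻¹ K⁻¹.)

(C is a pure solid — omitted from Qₚ.)
Qₚ = P(CO)² / P(CO₂) = (0.42)² / (0.21) = 0.840
ΔG = RT ln(Qₚ/Kₚ) = (8.314 J mol⁻¹ K⁻¹)(900 K) × ln(0.840/0.15)
   = (7.483 kJ/mol)(1.723) = 12.9 kJ/mol
ΔG > 0, so the forward reaction is non-spontaneous (proceeds in reverse).

ΔG = 12.9 kJ/mol; the forward reaction is non-spontaneous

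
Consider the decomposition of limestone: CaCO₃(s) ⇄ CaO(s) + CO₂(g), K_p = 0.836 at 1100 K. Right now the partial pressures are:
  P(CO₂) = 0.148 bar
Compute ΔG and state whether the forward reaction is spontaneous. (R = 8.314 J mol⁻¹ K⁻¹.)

ΔG = -15.8 kJ/mol; the forward reaction is spontaneous

(CaCO₃, CaO are pure solids — omitted from Q_p.)
Q_p = P(CO₂) = 0.148
ΔG = RT ln(Q_p/K_p) = (8.314 J mol⁻¹ K⁻¹)(1100 K) × ln(0.148/0.836)
   = (9.145 kJ/mol)(-1.731) = -15.8 kJ/mol
ΔG < 0, so the forward reaction is spontaneous (proceeds forward).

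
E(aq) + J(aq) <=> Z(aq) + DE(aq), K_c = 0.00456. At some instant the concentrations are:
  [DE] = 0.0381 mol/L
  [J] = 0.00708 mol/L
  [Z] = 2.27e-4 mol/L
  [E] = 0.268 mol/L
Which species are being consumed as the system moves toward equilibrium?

Q_c = [Z]·[DE] / ([E]·[J]) = (2.27e-4)·(0.0381) / ((0.268)·(0.00708)) = 0.00456
Q_c = 0.00456 = K_c; the system is at equilibrium.

none (at equilibrium)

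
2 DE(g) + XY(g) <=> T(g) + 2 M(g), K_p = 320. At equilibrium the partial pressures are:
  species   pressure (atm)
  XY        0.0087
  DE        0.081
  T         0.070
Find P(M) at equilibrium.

At equilibrium, K_p = P(T)·P(M)² / (P(DE)²·P(XY)) = 320.
(0.070)·(P(M))² / ((0.081)²·(0.0087)) = 320
P(M)² = 0.261 ⇒ P(M) = 0.51 atm

P(M) = 0.51 atm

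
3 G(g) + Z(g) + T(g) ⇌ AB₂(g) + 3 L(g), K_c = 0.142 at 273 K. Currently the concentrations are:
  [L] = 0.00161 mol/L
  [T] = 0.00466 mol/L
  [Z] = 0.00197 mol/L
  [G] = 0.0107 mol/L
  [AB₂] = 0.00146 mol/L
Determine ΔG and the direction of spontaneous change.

Q_c = [AB₂]·[L]³ / ([G]³·[Z]·[T]) = (0.00146)·(0.00161)³ / ((0.0107)³·(0.00197)·(0.00466)) = 0.542
ΔG = RT ln(Q_c/K_c) = (8.314 J mol⁻¹ K⁻¹)(273 K) × ln(0.542/0.142)
   = (2.270 kJ/mol)(1.339) = 3.04 kJ/mol
ΔG > 0, so the forward reaction is non-spontaneous (proceeds in reverse).

ΔG = 3.04 kJ/mol; the forward reaction is non-spontaneous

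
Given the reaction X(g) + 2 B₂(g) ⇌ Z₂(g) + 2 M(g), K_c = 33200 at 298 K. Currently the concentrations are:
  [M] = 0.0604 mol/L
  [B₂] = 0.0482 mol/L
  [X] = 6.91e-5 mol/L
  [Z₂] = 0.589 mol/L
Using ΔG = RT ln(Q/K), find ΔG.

Q_c = [Z₂]·[M]² / ([X]·[B₂]²) = (0.589)·(0.0604)² / ((6.91e-5)·(0.0482)²) = 13400
ΔG = RT ln(Q_c/K_c) = (8.314 J mol⁻¹ K⁻¹)(298 K) × ln(13400/33200)
   = (2.478 kJ/mol)(-0.9073) = -2.25 kJ/mol
ΔG < 0, so the forward reaction is spontaneous (proceeds forward).

ΔG = -2.25 kJ/mol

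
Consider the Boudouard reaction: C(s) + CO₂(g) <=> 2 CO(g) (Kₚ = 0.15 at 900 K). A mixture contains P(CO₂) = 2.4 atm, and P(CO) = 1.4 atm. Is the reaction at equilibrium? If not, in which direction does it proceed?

toward reactants

(C is a pure solid — omitted from Qₚ.)
Qₚ = P(CO)² / P(CO₂) = (1.4)² / (2.4) = 0.82
Qₚ = 0.82 > Kₚ = 0.15, so the reverse reaction proceeds.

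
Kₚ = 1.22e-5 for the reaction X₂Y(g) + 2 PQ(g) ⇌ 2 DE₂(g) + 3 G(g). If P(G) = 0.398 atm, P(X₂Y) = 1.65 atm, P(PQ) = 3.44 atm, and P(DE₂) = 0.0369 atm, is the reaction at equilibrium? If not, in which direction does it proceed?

Qₚ = P(DE₂)²·P(G)³ / (P(X₂Y)·P(PQ)²) = (0.0369)²·(0.398)³ / ((1.65)·(3.44)²) = 4.40e-6
Qₚ = 4.40e-6 < Kₚ = 1.22e-5, so the forward reaction proceeds.

toward products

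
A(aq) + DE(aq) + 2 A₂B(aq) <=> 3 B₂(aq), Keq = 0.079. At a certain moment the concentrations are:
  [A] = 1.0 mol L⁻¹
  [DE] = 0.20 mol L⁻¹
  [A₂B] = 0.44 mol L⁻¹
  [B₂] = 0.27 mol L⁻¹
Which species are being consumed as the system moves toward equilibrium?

B₂ (products)

Q = [B₂]³ / ([A]·[DE]·[A₂B]²) = (0.27)³ / ((1.0)·(0.20)·(0.44)²) = 0.51
Q = 0.51 > Keq = 0.079: net reverse reaction.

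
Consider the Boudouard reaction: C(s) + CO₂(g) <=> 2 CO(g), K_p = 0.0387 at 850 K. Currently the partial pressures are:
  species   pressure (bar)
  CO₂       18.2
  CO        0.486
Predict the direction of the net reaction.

(C is a pure solid — omitted from Q_p.)
Q_p = P(CO)² / P(CO₂) = (0.486)² / (18.2) = 0.0130
Q_p = 0.0130 < K_p = 0.0387, so the forward reaction proceeds.

toward products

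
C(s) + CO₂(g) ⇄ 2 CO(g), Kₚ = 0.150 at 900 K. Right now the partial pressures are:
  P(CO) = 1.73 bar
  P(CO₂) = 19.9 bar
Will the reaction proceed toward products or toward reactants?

neither direction; the system is at equilibrium

(C is a pure solid — omitted from Qₚ.)
Qₚ = P(CO)² / P(CO₂) = (1.73)² / (19.9) = 0.150
Qₚ = 0.150 = Kₚ, so the system is already at equilibrium.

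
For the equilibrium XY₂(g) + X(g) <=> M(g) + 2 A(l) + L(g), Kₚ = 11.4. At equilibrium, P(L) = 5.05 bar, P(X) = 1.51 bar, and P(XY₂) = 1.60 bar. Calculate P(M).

(A is a pure liquid — omitted from Kₚ.)
At equilibrium, Kₚ = P(M)·P(L) / (P(XY₂)·P(X)) = 11.4.
(P(M))·(5.05) / ((1.60)·(1.51)) = 11.4
P(M) = 5.45 bar

P(M) = 5.45 bar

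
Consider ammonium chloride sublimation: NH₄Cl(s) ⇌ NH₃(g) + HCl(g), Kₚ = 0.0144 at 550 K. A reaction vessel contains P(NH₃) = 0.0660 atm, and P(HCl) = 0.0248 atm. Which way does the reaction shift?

toward products

(NH₄Cl is a pure solid — omitted from Qₚ.)
Qₚ = P(NH₃)·P(HCl) = (0.0660)·(0.0248) = 0.00164
Qₚ = 0.00164 < Kₚ = 0.0144, so the forward reaction proceeds.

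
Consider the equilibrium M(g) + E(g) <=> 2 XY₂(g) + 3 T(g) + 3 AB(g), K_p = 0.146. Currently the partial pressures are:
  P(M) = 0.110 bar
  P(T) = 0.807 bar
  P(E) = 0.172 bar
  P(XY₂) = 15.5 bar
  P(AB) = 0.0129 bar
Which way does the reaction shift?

to the right

Q_p = P(XY₂)²·P(T)³·P(AB)³ / (P(M)·P(E)) = (15.5)²·(0.807)³·(0.0129)³ / ((0.110)·(0.172)) = 0.0143
Q_p = 0.0143 < K_p = 0.146, so the forward reaction proceeds.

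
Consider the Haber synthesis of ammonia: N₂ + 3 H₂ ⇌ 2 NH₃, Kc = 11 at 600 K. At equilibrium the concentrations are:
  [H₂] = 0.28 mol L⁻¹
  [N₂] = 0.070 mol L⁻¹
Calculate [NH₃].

At equilibrium, Kc = [NH₃]² / ([N₂]·[H₂]³) = 11.
([NH₃])² / ((0.070)·(0.28)³) = 11
[NH₃]² = 0.0169 ⇒ [NH₃] = 0.13 mol L⁻¹

[NH₃] = 0.13 mol L⁻¹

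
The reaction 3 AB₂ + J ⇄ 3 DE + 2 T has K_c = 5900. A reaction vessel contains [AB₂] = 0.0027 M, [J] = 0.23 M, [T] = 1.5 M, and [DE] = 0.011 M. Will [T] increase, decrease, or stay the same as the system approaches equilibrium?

Q_c = [DE]³·[T]² / ([AB₂]³·[J]) = (0.011)³·(1.5)² / ((0.0027)³·(0.23)) = 660
Q_c = 660 < K_c = 5900: net forward reaction.
T is a product, so it increases.

increase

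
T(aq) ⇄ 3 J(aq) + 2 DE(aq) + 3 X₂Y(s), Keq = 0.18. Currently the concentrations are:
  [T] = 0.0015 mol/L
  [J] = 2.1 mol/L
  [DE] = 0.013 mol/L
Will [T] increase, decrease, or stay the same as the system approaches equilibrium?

increase

(X₂Y is a pure solid — omitted from Q.)
Q = [J]³·[DE]² / [T] = (2.1)³·(0.013)² / (0.0015) = 1.0
Q = 1.0 > Keq = 0.18: net reverse reaction.
T is a reactant, so it increases.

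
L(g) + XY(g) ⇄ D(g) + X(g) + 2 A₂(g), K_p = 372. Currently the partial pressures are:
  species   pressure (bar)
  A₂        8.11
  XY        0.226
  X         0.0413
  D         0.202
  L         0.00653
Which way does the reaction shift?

Q_p = P(D)·P(X)·P(A₂)² / (P(L)·P(XY)) = (0.202)·(0.0413)·(8.11)² / ((0.00653)·(0.226)) = 372
Q_p = 372 = K_p, so the system is already at equilibrium.

no net change (already at equilibrium)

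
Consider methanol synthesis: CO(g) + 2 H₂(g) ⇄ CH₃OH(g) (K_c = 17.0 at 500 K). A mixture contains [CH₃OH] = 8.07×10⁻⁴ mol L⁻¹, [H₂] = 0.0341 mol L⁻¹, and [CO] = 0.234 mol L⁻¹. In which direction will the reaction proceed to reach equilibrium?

in the forward direction

Q_c = [CH₃OH] / ([CO]·[H₂]²) = (8.07×10⁻⁴) / ((0.234)·(0.0341)²) = 2.97
Q_c = 2.97 < K_c = 17.0, so the forward reaction proceeds.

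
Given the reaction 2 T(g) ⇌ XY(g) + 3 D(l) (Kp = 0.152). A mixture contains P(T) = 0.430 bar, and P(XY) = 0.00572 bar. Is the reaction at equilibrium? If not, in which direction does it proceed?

toward products

(D is a pure liquid — omitted from Qp.)
Qp = P(XY) / P(T)² = (0.00572) / (0.430)² = 0.0309
Qp = 0.0309 < Kp = 0.152, so the forward reaction proceeds.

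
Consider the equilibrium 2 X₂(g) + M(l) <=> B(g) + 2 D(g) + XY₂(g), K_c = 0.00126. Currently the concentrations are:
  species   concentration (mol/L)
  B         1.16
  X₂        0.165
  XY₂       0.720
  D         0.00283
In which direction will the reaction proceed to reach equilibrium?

(M is a pure liquid — omitted from Q_c.)
Q_c = [B]·[D]²·[XY₂] / [X₂]² = (1.16)·(0.00283)²·(0.720) / (0.165)² = 2.46e-4
Q_c = 2.46e-4 < K_c = 0.00126, so the forward reaction proceeds.

to the right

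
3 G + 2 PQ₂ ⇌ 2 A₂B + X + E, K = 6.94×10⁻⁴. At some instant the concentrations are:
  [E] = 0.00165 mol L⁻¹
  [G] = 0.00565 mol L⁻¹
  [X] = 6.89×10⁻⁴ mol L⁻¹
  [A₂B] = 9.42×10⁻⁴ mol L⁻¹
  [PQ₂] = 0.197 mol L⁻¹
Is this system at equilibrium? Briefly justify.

no; Q < K, reaction proceeds forward

Q = [A₂B]²·[X]·[E] / ([G]³·[PQ₂]²) = (9.42×10⁻⁴)²·(6.89×10⁻⁴)·(0.00165) / ((0.00565)³·(0.197)²) = 1.44×10⁻⁴
Q = 1.44×10⁻⁴ < K = 6.94×10⁻⁴: net forward reaction.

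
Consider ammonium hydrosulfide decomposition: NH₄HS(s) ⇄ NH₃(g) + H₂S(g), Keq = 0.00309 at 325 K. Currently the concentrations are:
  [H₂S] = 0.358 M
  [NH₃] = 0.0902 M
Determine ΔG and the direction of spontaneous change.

(NH₄HS is a pure solid — omitted from Q.)
Q = [NH₃]·[H₂S] = (0.0902)·(0.358) = 0.0323
ΔG = RT ln(Q/Keq) = (8.314 J mol⁻¹ K⁻¹)(325 K) × ln(0.0323/0.00309)
   = (2.702 kJ/mol)(2.347) = 6.34 kJ/mol
ΔG > 0, so the forward reaction is non-spontaneous (proceeds in reverse).

ΔG = 6.34 kJ/mol; the forward reaction is non-spontaneous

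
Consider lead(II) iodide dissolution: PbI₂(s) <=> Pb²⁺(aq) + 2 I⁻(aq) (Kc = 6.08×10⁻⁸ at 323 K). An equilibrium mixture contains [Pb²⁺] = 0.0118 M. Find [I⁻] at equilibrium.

(PbI₂ is a pure solid — omitted from Kc.)
At equilibrium, Kc = [Pb²⁺]·[I⁻]² = 6.08×10⁻⁸.
(0.0118)·([I⁻])² = 6.08×10⁻⁸
[I⁻]² = 5.15×10⁻⁶ ⇒ [I⁻] = 0.00227 M

[I⁻] = 0.00227 M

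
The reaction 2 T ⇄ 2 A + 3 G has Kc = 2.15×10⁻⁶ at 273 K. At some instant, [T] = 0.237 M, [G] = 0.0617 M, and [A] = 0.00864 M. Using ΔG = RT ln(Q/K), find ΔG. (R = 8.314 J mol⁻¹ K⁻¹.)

ΔG = -4.38 kJ/mol

Qc = [A]²·[G]³ / [T]² = (0.00864)²·(0.0617)³ / (0.237)² = 3.12×10⁻⁷
ΔG = RT ln(Qc/Kc) = (8.314 J mol⁻¹ K⁻¹)(273 K) × ln(3.12×10⁻⁷/2.15×10⁻⁶)
   = (2.270 kJ/mol)(-1.930) = -4.38 kJ/mol
ΔG < 0, so the forward reaction is spontaneous (proceeds forward).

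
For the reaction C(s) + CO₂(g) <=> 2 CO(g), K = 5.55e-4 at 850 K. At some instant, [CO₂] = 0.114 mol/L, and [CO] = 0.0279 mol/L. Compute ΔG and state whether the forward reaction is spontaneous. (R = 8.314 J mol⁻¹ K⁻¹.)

ΔG = 17.7 kJ/mol; the forward reaction is non-spontaneous

(C is a pure solid — omitted from Q.)
Q = [CO]² / [CO₂] = (0.0279)² / (0.114) = 0.00683
ΔG = RT ln(Q/K) = (8.314 J mol⁻¹ K⁻¹)(850 K) × ln(0.00683/5.55e-4)
   = (7.067 kJ/mol)(2.510) = 17.7 kJ/mol
ΔG > 0, so the forward reaction is non-spontaneous (proceeds in reverse).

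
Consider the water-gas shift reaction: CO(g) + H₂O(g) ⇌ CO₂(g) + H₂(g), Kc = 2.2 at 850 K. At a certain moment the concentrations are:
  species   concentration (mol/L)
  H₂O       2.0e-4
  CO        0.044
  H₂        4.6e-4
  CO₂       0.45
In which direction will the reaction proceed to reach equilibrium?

Qc = [CO₂]·[H₂] / ([CO]·[H₂O]) = (0.45)·(4.6e-4) / ((0.044)·(2.0e-4)) = 24
Qc = 24 > Kc = 2.2, so the reverse reaction proceeds.

reverse (toward reactants)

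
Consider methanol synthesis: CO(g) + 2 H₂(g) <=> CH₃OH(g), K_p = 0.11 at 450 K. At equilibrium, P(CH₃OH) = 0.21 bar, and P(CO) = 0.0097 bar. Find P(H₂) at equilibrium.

At equilibrium, K_p = P(CH₃OH) / (P(CO)·P(H₂)²) = 0.11.
(0.21) / ((0.0097)·(P(H₂))²) = 0.11
P(H₂)² = 197 ⇒ P(H₂) = 14 bar

P(H₂) = 14 bar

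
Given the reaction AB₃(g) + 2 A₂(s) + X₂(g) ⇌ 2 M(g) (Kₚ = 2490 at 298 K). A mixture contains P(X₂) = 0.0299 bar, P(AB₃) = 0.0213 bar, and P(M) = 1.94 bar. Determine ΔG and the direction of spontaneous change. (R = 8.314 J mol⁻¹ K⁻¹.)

(A₂ is a pure solid — omitted from Qₚ.)
Qₚ = P(M)² / (P(AB₃)·P(X₂)) = (1.94)² / ((0.0213)·(0.0299)) = 5910
ΔG = RT ln(Qₚ/Kₚ) = (8.314 J mol⁻¹ K⁻¹)(298 K) × ln(5910/2490)
   = (2.478 kJ/mol)(0.8644) = 2.14 kJ/mol
ΔG > 0, so the forward reaction is non-spontaneous (proceeds in reverse).

ΔG = 2.14 kJ/mol; the forward reaction is non-spontaneous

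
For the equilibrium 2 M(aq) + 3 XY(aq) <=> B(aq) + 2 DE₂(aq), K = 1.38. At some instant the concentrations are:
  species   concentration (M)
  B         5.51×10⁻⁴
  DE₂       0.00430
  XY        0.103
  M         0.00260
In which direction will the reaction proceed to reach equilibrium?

no net change (already at equilibrium)

Q = [B]·[DE₂]² / ([M]²·[XY]³) = (5.51×10⁻⁴)·(0.00430)² / ((0.00260)²·(0.103)³) = 1.38
Q = 1.38 = K, so the system is already at equilibrium.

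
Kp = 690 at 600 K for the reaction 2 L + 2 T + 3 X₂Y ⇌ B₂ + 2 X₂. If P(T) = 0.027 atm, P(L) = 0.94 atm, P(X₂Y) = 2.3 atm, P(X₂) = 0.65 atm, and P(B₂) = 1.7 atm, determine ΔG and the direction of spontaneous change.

ΔG = -10.1 kJ/mol; the forward reaction is spontaneous

Qp = P(B₂)·P(X₂)² / (P(L)²·P(T)²·P(X₂Y)³) = (1.7)·(0.65)² / ((0.94)²·(0.027)²·(2.3)³) = 91.6
ΔG = RT ln(Qp/Kp) = (8.314 J mol⁻¹ K⁻¹)(600 K) × ln(91.6/690)
   = (4.988 kJ/mol)(-2.019) = -10.1 kJ/mol
ΔG < 0, so the forward reaction is spontaneous (proceeds forward).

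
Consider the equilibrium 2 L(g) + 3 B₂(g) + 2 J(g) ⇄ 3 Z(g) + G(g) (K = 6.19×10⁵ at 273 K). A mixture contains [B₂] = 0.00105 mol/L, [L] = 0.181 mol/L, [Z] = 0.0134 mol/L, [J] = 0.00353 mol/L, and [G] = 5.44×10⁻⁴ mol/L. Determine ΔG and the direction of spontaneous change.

ΔG = 3.40 kJ/mol; the forward reaction is non-spontaneous

Q = [Z]³·[G] / ([L]²·[B₂]³·[J]²) = (0.0134)³·(5.44×10⁻⁴) / ((0.181)²·(0.00105)³·(0.00353)²) = 2.77×10⁶
ΔG = RT ln(Q/K) = (8.314 J mol⁻¹ K⁻¹)(273 K) × ln(2.77×10⁶/6.19×10⁵)
   = (2.270 kJ/mol)(1.498) = 3.40 kJ/mol
ΔG > 0, so the forward reaction is non-spontaneous (proceeds in reverse).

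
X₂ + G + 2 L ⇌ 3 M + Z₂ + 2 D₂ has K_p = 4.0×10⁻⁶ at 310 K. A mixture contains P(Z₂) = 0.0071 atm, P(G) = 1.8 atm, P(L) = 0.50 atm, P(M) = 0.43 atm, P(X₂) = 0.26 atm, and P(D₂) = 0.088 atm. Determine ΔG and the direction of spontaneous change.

Q_p = P(M)³·P(Z₂)·P(D₂)² / (P(X₂)·P(G)·P(L)²) = (0.43)³·(0.0071)·(0.088)² / ((0.26)·(1.8)·(0.50)²) = 3.74×10⁻⁵
ΔG = RT ln(Q_p/K_p) = (8.314 J mol⁻¹ K⁻¹)(310 K) × ln(3.74×10⁻⁵/4.0×10⁻⁶)
   = (2.577 kJ/mol)(2.235) = 5.76 kJ/mol
ΔG > 0, so the forward reaction is non-spontaneous (proceeds in reverse).

ΔG = 5.76 kJ/mol; the forward reaction is non-spontaneous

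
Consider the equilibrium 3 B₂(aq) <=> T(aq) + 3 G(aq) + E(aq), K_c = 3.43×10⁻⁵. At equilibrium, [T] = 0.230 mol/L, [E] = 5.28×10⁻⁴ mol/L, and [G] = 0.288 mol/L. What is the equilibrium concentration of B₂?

At equilibrium, K_c = [T]·[G]³·[E] / [B₂]³ = 3.43×10⁻⁵.
(0.230)·(0.288)³·(5.28×10⁻⁴) / ([B₂])³ = 3.43×10⁻⁵
[B₂]³ = 0.0846 ⇒ [B₂] = 0.439 mol/L

[B₂] = 0.439 mol/L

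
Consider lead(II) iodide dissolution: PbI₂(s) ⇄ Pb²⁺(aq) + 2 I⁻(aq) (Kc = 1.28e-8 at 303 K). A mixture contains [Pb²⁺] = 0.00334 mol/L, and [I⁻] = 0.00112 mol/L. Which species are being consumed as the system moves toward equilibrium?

(PbI₂ is a pure solid — omitted from Qc.)
Qc = [Pb²⁺]·[I⁻]² = (0.00334)·(0.00112)² = 4.19e-9
Qc = 4.19e-9 < Kc = 1.28e-8: net forward reaction.

PbI₂ (reactants)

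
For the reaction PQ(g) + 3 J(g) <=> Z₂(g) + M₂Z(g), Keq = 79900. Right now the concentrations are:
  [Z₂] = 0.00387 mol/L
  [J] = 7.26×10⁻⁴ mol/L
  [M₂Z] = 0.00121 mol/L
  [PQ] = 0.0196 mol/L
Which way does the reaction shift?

Q = [Z₂]·[M₂Z] / ([PQ]·[J]³) = (0.00387)·(0.00121) / ((0.0196)·(7.26×10⁻⁴)³) = 6.24×10⁵
Q = 6.24×10⁵ > Keq = 79900, so the reverse reaction proceeds.

reverse (toward reactants)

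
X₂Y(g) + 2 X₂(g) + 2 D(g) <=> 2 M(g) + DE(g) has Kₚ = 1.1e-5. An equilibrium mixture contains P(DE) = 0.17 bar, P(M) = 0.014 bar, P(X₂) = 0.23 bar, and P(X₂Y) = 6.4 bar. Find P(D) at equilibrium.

At equilibrium, Kₚ = P(M)²·P(DE) / (P(X₂Y)·P(X₂)²·P(D)²) = 1.1e-5.
(0.014)²·(0.17) / ((6.4)·(0.23)²·(P(D))²) = 1.1e-5
P(D)² = 8.95 ⇒ P(D) = 3.0 bar

P(D) = 3.0 bar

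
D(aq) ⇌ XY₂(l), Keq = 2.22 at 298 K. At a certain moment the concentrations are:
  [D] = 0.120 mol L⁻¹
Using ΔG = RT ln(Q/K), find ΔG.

ΔG = 3.28 kJ/mol

(XY₂ is a pure liquid — omitted from Q.)
Q = 1 / [D] = 1 / (0.120) = 8.33
ΔG = RT ln(Q/Keq) = (8.314 J mol⁻¹ K⁻¹)(298 K) × ln(8.33/2.22)
   = (2.478 kJ/mol)(1.322) = 3.28 kJ/mol
ΔG > 0, so the forward reaction is non-spontaneous (proceeds in reverse).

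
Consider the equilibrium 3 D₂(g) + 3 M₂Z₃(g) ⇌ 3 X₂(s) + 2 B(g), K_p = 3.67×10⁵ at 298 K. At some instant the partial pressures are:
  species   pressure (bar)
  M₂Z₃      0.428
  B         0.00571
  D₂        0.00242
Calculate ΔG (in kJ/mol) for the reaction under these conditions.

ΔG = -6.26 kJ/mol

(X₂ is a pure solid — omitted from Q_p.)
Q_p = P(B)² / (P(D₂)³·P(M₂Z₃)³) = (0.00571)² / ((0.00242)³·(0.428)³) = 29300
ΔG = RT ln(Q_p/K_p) = (8.314 J mol⁻¹ K⁻¹)(298 K) × ln(29300/3.67×10⁵)
   = (2.478 kJ/mol)(-2.528) = -6.26 kJ/mol
ΔG < 0, so the forward reaction is spontaneous (proceeds forward).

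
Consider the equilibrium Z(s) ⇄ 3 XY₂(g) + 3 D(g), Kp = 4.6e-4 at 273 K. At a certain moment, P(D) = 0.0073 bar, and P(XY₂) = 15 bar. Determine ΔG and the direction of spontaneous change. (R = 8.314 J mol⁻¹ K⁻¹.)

(Z is a pure solid — omitted from Qp.)
Qp = P(XY₂)³·P(D)³ = (15)³·(0.0073)³ = 0.00131
ΔG = RT ln(Qp/Kp) = (8.314 J mol⁻¹ K⁻¹)(273 K) × ln(0.00131/4.6e-4)
   = (2.270 kJ/mol)(1.047) = 2.38 kJ/mol
ΔG > 0, so the forward reaction is non-spontaneous (proceeds in reverse).

ΔG = 2.38 kJ/mol; the forward reaction is non-spontaneous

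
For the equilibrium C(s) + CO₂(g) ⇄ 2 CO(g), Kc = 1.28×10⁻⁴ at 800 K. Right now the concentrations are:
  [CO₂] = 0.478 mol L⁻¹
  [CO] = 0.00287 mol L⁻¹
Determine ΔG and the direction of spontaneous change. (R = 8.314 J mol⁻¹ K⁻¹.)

ΔG = -13.3 kJ/mol; the forward reaction is spontaneous

(C is a pure solid — omitted from Qc.)
Qc = [CO]² / [CO₂] = (0.00287)² / (0.478) = 1.72×10⁻⁵
ΔG = RT ln(Qc/Kc) = (8.314 J mol⁻¹ K⁻¹)(800 K) × ln(1.72×10⁻⁵/1.28×10⁻⁴)
   = (6.651 kJ/mol)(-2.007) = -13.3 kJ/mol
ΔG < 0, so the forward reaction is spontaneous (proceeds forward).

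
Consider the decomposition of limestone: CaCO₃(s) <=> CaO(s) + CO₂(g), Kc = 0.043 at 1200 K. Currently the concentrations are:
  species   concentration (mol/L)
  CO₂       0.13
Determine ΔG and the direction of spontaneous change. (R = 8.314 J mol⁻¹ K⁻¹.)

ΔG = 11.0 kJ/mol; the forward reaction is non-spontaneous

(CaCO₃, CaO are pure solids — omitted from Qc.)
Qc = [CO₂] = 0.130
ΔG = RT ln(Qc/Kc) = (8.314 J mol⁻¹ K⁻¹)(1200 K) × ln(0.130/0.043)
   = (9.977 kJ/mol)(1.106) = 11.0 kJ/mol
ΔG > 0, so the forward reaction is non-spontaneous (proceeds in reverse).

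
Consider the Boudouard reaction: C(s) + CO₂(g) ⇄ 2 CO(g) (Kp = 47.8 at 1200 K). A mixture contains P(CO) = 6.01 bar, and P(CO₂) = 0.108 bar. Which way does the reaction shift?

(C is a pure solid — omitted from Qp.)
Qp = P(CO)² / P(CO₂) = (6.01)² / (0.108) = 334
Qp = 334 > Kp = 47.8, so the reverse reaction proceeds.

reverse (toward reactants)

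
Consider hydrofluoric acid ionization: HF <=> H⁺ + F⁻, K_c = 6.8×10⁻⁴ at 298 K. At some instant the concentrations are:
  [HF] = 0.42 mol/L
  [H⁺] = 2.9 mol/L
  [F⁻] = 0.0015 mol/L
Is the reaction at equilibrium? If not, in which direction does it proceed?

Q_c = [H⁺]·[F⁻] / [HF] = (2.9)·(0.0015) / (0.42) = 0.010
Q_c = 0.010 > K_c = 6.8×10⁻⁴, so the reverse reaction proceeds.

reverse (toward reactants)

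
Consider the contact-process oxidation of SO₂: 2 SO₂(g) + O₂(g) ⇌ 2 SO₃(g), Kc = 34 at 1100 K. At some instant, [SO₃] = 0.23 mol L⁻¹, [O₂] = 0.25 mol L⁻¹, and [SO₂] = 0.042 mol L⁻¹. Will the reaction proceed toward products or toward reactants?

Qc = [SO₃]² / ([SO₂]²·[O₂]) = (0.23)² / ((0.042)²·(0.25)) = 120
Qc = 120 > Kc = 34, so the reverse reaction proceeds.

to the left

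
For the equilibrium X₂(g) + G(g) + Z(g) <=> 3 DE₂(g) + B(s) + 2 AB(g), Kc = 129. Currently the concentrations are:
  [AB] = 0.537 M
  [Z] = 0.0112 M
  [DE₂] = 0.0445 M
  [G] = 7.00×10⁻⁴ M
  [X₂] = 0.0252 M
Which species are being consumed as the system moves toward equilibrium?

(B is a pure solid — omitted from Qc.)
Qc = [DE₂]³·[AB]² / ([X₂]·[G]·[Z]) = (0.0445)³·(0.537)² / ((0.0252)·(7.00×10⁻⁴)·(0.0112)) = 129
Qc = 129 = Kc; the system is at equilibrium.

none (at equilibrium)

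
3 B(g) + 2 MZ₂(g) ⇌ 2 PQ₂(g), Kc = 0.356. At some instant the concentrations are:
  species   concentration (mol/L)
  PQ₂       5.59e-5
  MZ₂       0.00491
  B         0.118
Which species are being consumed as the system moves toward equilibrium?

Qc = [PQ₂]² / ([B]³·[MZ₂]²) = (5.59e-5)² / ((0.118)³·(0.00491)²) = 0.0789
Qc = 0.0789 < Kc = 0.356: net forward reaction.

B, MZ₂ (reactants)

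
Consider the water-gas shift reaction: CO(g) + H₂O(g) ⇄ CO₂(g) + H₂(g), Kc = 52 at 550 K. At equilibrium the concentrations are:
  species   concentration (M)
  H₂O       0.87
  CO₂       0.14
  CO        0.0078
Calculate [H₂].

[H₂] = 2.5 M

At equilibrium, Kc = [CO₂]·[H₂] / ([CO]·[H₂O]) = 52.
(0.14)·([H₂]) / ((0.0078)·(0.87)) = 52
[H₂] = 2.52 = 2.5 M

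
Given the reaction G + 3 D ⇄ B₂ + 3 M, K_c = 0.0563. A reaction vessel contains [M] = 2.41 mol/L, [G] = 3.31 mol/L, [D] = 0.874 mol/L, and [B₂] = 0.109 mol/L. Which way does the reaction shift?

Q_c = [B₂]·[M]³ / ([G]·[D]³) = (0.109)·(2.41)³ / ((3.31)·(0.874)³) = 0.690
Q_c = 0.690 > K_c = 0.0563, so the reverse reaction proceeds.

to the left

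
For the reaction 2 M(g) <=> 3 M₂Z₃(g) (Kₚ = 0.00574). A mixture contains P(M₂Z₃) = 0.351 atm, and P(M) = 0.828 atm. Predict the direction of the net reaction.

in the reverse direction

Qₚ = P(M₂Z₃)³ / P(M)² = (0.351)³ / (0.828)² = 0.0631
Qₚ = 0.0631 > Kₚ = 0.00574, so the reverse reaction proceeds.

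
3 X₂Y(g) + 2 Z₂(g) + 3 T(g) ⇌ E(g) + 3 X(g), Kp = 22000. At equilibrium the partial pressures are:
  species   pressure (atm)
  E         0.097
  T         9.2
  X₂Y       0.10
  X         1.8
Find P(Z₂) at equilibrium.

At equilibrium, Kp = P(E)·P(X)³ / (P(X₂Y)³·P(Z₂)²·P(T)³) = 22000.
(0.097)·(1.8)³ / ((0.10)³·(P(Z₂))²·(9.2)³) = 22000
P(Z₂)² = 3.30×10⁻⁵ ⇒ P(Z₂) = 0.0057 atm

P(Z₂) = 0.0057 atm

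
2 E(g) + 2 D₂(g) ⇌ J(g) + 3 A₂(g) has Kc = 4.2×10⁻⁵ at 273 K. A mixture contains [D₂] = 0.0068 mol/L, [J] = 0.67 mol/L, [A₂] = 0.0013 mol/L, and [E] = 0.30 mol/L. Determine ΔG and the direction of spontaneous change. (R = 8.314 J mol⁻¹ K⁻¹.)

Qc = [J]·[A₂]³ / ([E]²·[D₂]²) = (0.67)·(0.0013)³ / ((0.30)²·(0.0068)²) = 3.54×10⁻⁴
ΔG = RT ln(Qc/Kc) = (8.314 J mol⁻¹ K⁻¹)(273 K) × ln(3.54×10⁻⁴/4.2×10⁻⁵)
   = (2.270 kJ/mol)(2.132) = 4.84 kJ/mol
ΔG > 0, so the forward reaction is non-spontaneous (proceeds in reverse).

ΔG = 4.84 kJ/mol; the forward reaction is non-spontaneous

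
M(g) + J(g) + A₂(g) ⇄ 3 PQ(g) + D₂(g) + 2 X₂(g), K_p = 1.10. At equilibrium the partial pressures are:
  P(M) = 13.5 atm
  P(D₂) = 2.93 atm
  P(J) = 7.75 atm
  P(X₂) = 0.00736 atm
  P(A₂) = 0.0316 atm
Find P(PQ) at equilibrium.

At equilibrium, K_p = P(PQ)³·P(D₂)·P(X₂)² / (P(M)·P(J)·P(A₂)) = 1.10.
(P(PQ))³·(2.93)·(0.00736)² / ((13.5)·(7.75)·(0.0316)) = 1.10
P(PQ)³ = 22900 ⇒ P(PQ) = 28.4 atm

P(PQ) = 28.4 atm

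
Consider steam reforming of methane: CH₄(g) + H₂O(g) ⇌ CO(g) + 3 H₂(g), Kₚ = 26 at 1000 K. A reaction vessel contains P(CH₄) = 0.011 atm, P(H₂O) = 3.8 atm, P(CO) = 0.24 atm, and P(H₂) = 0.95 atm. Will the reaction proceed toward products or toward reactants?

in the forward direction

Qₚ = P(CO)·P(H₂)³ / (P(CH₄)·P(H₂O)) = (0.24)·(0.95)³ / ((0.011)·(3.8)) = 4.9
Qₚ = 4.9 < Kₚ = 26, so the forward reaction proceeds.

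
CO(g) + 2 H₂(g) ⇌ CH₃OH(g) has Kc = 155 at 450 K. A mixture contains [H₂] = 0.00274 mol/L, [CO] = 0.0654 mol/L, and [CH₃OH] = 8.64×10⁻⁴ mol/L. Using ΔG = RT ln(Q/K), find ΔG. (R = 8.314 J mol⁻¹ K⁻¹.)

Qc = [CH₃OH] / ([CO]·[H₂]²) = (8.64×10⁻⁴) / ((0.0654)·(0.00274)²) = 1760
ΔG = RT ln(Qc/Kc) = (8.314 J mol⁻¹ K⁻¹)(450 K) × ln(1760/155)
   = (3.741 kJ/mol)(2.430) = 9.09 kJ/mol
ΔG > 0, so the forward reaction is non-spontaneous (proceeds in reverse).

ΔG = 9.09 kJ/mol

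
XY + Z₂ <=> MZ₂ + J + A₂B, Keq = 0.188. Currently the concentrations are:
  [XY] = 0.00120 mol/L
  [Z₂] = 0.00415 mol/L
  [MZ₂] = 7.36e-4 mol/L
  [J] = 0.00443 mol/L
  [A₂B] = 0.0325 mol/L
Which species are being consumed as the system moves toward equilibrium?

Q = [MZ₂]·[J]·[A₂B] / ([XY]·[Z₂]) = (7.36e-4)·(0.00443)·(0.0325) / ((0.00120)·(0.00415)) = 0.0213
Q = 0.0213 < Keq = 0.188: net forward reaction.

XY, Z₂ (reactants)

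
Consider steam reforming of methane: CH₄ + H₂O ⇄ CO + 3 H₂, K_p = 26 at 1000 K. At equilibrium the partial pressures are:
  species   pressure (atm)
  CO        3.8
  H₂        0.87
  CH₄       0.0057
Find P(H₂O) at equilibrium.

At equilibrium, K_p = P(CO)·P(H₂)³ / (P(CH₄)·P(H₂O)) = 26.
(3.8)·(0.87)³ / ((0.0057)·(P(H₂O))) = 26
P(H₂O) = 16.9 = 17 atm

P(H₂O) = 17 atm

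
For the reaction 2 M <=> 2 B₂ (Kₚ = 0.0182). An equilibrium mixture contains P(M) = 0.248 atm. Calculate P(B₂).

P(B₂) = 0.0335 atm

At equilibrium, Kₚ = P(B₂)² / P(M)² = 0.0182.
(P(B₂))² / (0.248)² = 0.0182
P(B₂)² = 0.00112 ⇒ P(B₂) = 0.0335 atm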